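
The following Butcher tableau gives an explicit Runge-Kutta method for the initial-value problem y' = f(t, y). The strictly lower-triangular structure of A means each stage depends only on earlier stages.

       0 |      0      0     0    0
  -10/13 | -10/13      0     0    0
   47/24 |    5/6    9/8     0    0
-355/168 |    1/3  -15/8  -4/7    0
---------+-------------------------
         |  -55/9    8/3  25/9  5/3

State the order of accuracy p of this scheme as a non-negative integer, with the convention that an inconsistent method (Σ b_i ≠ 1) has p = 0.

b = (-55/9, 8/3, 25/9, 5/3)
c = (0, -10/13, 47/24, -355/168)
Ac = (0, 0, -45/52, 353/1092)
Σ b_i: (-55/9)·1 + 8/3·1 + 25/9·1 + 5/3·1 = 1 ✓
b·c: 8/3·(-10/13) + 25/9·47/24 + 5/3·(-355/168) = -655/4914 ≠ 1/2 ⇒ order 1.

1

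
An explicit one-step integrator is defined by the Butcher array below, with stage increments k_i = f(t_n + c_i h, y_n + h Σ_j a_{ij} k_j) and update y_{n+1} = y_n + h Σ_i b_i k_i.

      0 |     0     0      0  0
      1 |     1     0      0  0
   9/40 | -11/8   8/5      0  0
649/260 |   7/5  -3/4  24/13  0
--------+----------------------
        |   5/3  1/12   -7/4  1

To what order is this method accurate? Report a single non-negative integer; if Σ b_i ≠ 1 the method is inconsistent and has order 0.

b = (5/3, 1/12, -7/4, 1)
c = (0, 1, 9/40, 649/260)
Ac = (0, 0, 8/5, -87/260)
Σ b_i: 5/3·1 + 1/12·1 + (-7/4)·1 + 1·1 = 1 ✓
b·c: 1/12·1 + (-7/4)·9/40 + 1·649/260 = 13639/6240 ≠ 1/2 ⇒ order 1.

1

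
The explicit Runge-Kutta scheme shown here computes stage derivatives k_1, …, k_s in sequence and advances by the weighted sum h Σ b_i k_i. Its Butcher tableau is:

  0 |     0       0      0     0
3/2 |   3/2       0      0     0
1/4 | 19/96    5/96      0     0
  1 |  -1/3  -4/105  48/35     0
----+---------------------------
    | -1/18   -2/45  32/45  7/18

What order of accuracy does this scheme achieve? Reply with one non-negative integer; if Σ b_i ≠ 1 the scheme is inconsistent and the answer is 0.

b = (-1/18, -2/45, 32/45, 7/18)
c = (0, 3/2, 1/4, 1)
Ac = (0, 0, 5/64, 2/7)
Σ b_i: (-1/18)·1 + (-2/45)·1 + 32/45·1 + 7/18·1 = 1 ✓
b·c: (-2/45)·3/2 + 32/45·1/4 + 7/18·1 = 1/2 ✓
b·c²: (-2/45)·9/4 + 32/45·1/16 + 7/18·1 = 1/3 ✓
b·Ac: 32/45·5/64 + 7/18·2/7 = 1/6 ✓
b·c³: (-2/45)·27/8 + 32/45·1/64 + 7/18·1 = 1/4 ✓
b·(c∘Ac): 32/45·5/256 + 7/18·2/7 = 1/8 ✓
b·Ac²: 32/45·15/128 = 1/12 ✓
b·A²c: 7/18·3/28 = 1/24 ✓; 4 stages ⇒ order 4.

4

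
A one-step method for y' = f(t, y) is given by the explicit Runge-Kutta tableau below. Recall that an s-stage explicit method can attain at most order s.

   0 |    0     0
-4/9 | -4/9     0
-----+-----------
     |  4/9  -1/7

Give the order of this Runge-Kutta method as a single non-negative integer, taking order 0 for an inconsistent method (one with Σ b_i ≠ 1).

b = (4/9, -1/7)
c = (0, -4/9)
Σ b_i: 4/9·1 + (-1/7)·1 = 19/63 ≠ 1 ⇒ order 0.

0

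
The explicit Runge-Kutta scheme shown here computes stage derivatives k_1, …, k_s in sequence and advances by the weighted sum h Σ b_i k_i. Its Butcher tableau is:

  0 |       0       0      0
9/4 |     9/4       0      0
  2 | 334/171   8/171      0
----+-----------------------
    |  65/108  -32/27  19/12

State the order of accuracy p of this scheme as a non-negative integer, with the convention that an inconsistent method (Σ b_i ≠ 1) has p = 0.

3

b = (65/108, -32/27, 19/12)
c = (0, 9/4, 2)
Ac = (0, 0, 2/19)
Σ b_i: 65/108·1 + (-32/27)·1 + 19/12·1 = 1 ✓
b·c: (-32/27)·9/4 + 19/12·2 = 1/2 ✓
b·c²: (-32/27)·81/16 + 19/12·4 = 1/3 ✓
b·Ac: 19/12·2/19 = 1/6 ✓; 3 stages ⇒ order 3.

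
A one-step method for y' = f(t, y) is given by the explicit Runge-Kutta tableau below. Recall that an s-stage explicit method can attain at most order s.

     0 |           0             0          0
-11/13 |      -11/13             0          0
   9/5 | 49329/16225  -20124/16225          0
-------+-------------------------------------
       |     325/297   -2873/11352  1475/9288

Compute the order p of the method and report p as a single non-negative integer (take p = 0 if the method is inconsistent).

b = (325/297, -2873/11352, 1475/9288)
c = (0, -11/13, 9/5)
Ac = (0, 0, 1548/1475)
Σ b_i: 325/297·1 + (-2873/11352)·1 + 1475/9288·1 = 1 ✓
b·c: (-2873/11352)·(-11/13) + 1475/9288·9/5 = 1/2 ✓
b·c²: (-2873/11352)·121/169 + 1475/9288·81/25 = 1/3 ✓
b·Ac: 1475/9288·1548/1475 = 1/6 ✓; 3 stages ⇒ order 3.

3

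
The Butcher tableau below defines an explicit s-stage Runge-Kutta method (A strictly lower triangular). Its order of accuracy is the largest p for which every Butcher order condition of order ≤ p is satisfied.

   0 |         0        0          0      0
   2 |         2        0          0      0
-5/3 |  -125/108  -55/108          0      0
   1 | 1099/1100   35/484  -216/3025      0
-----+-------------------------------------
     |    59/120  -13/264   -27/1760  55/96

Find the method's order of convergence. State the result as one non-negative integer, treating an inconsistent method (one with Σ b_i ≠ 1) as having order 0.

4

b = (59/120, -13/264, -27/1760, 55/96)
c = (0, 2, -5/3, 1)
Ac = (0, 0, -55/54, 29/110)
Σ b_i: 59/120·1 + (-13/264)·1 + (-27/1760)·1 + 55/96·1 = 1 ✓
b·c: (-13/264)·2 + (-27/1760)·(-5/3) + 55/96·1 = 1/2 ✓
b·c²: (-13/264)·4 + (-27/1760)·25/9 + 55/96·1 = 1/3 ✓
b·Ac: (-27/1760)·(-55/54) + 55/96·29/110 = 1/6 ✓
b·c³: (-13/264)·8 + (-27/1760)·(-125/27) + 55/96·1 = 1/4 ✓
b·(c∘Ac): (-27/1760)·275/162 + 55/96·29/110 = 1/8 ✓
b·Ac²: (-27/1760)·(-55/27) + 55/96·1/11 = 1/12 ✓
b·A²c: 55/96·4/55 = 1/24 ✓; 4 stages ⇒ order 4.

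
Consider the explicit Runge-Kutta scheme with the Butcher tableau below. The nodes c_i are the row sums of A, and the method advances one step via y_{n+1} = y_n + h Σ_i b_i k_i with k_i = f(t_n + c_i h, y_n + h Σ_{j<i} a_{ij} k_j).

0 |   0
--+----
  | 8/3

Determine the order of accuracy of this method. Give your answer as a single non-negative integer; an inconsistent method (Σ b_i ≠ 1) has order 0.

b = (8/3)
c = (0)
Σ b_i: 8/3·1 = 8/3 ≠ 1 ⇒ order 0.

0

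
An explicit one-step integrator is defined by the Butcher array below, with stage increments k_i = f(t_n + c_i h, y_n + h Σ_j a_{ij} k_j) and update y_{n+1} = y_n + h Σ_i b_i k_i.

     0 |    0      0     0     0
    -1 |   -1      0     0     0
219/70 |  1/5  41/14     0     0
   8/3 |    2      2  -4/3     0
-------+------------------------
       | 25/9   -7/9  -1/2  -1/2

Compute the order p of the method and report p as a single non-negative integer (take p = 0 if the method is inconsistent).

b = (25/9, -7/9, -1/2, -1/2)
c = (0, -1, 219/70, 8/3)
Ac = (0, 0, -41/14, -216/35)
Σ b_i: 25/9·1 + (-7/9)·1 + (-1/2)·1 + (-1/2)·1 = 1 ✓
b·c: (-7/9)·(-1) + (-1/2)·219/70 + (-1/2)·8/3 = -2671/1260 ≠ 1/2 ⇒ order 1.

1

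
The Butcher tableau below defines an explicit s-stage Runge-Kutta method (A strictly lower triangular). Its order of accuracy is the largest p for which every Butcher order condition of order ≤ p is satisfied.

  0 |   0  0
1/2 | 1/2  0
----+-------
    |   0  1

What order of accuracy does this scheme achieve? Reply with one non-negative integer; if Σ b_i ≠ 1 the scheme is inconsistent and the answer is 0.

b = (0, 1)
c = (0, 1/2)
Σ b_i: 1·1 = 1 ✓
b·c: 1·1/2 = 1/2 ✓; 2 stages ⇒ order 2.

2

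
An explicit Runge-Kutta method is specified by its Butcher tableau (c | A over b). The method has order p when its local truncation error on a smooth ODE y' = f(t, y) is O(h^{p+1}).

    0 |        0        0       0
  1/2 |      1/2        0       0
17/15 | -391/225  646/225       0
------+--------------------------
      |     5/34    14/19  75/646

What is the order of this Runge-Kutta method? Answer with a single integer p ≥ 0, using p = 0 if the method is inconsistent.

3

b = (5/34, 14/19, 75/646)
c = (0, 1/2, 17/15)
Ac = (0, 0, 323/225)
Σ b_i: 5/34·1 + 14/19·1 + 75/646·1 = 1 ✓
b·c: 14/19·1/2 + 75/646·17/15 = 1/2 ✓
b·c²: 14/19·1/4 + 75/646·289/225 = 1/3 ✓
b·Ac: 75/646·323/225 = 1/6 ✓; 3 stages ⇒ order 3.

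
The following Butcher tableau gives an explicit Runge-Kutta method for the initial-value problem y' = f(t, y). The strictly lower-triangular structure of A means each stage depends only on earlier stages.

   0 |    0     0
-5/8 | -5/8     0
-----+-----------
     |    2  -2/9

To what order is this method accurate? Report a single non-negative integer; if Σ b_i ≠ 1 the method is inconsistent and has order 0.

0

b = (2, -2/9)
c = (0, -5/8)
Σ b_i: 2·1 + (-2/9)·1 = 16/9 ≠ 1 ⇒ order 0.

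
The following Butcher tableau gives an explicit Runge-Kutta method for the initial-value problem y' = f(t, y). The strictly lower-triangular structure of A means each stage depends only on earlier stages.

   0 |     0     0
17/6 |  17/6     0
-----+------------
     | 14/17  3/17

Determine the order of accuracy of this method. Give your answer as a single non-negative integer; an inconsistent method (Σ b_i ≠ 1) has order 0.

2

b = (14/17, 3/17)
c = (0, 17/6)
Σ b_i: 14/17·1 + 3/17·1 = 1 ✓
b·c: 3/17·17/6 = 1/2 ✓; 2 stages ⇒ order 2.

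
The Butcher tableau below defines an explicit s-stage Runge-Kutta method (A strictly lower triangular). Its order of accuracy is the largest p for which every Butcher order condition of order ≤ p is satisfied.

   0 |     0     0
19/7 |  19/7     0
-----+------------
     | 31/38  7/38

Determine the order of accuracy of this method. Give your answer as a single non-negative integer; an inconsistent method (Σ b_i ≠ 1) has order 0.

2

b = (31/38, 7/38)
c = (0, 19/7)
Σ b_i: 31/38·1 + 7/38·1 = 1 ✓
b·c: 7/38·19/7 = 1/2 ✓; 2 stages ⇒ order 2.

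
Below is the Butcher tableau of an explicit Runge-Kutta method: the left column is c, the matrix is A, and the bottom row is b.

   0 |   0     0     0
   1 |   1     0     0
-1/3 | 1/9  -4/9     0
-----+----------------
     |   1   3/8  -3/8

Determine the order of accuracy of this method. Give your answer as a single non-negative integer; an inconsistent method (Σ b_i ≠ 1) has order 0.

b = (1, 3/8, -3/8)
c = (0, 1, -1/3)
Ac = (0, 0, -4/9)
Σ b_i: 1·1 + 3/8·1 + (-3/8)·1 = 1 ✓
b·c: 3/8·1 + (-3/8)·(-1/3) = 1/2 ✓
b·c²: 3/8·1 + (-3/8)·1/9 = 1/3 ✓
b·Ac: (-3/8)·(-4/9) = 1/6 ✓; 3 stages ⇒ order 3.

3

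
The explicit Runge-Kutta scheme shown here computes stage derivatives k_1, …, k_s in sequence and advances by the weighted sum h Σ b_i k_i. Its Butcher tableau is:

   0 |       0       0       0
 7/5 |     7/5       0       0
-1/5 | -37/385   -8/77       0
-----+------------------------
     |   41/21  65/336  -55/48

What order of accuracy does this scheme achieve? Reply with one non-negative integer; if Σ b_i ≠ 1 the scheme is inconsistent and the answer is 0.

b = (41/21, 65/336, -55/48)
c = (0, 7/5, -1/5)
Ac = (0, 0, -8/55)
Σ b_i: 41/21·1 + 65/336·1 + (-55/48)·1 = 1 ✓
b·c: 65/336·7/5 + (-55/48)·(-1/5) = 1/2 ✓
b·c²: 65/336·49/25 + (-55/48)·1/25 = 1/3 ✓
b·Ac: (-55/48)·(-8/55) = 1/6 ✓; 3 stages ⇒ order 3.

3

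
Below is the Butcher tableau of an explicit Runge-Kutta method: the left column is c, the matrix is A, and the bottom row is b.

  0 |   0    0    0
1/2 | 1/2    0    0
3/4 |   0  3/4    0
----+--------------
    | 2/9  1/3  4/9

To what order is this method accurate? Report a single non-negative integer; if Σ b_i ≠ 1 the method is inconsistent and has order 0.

b = (2/9, 1/3, 4/9)
c = (0, 1/2, 3/4)
Ac = (0, 0, 3/8)
Σ b_i: 2/9·1 + 1/3·1 + 4/9·1 = 1 ✓
b·c: 1/3·1/2 + 4/9·3/4 = 1/2 ✓
b·c²: 1/3·1/4 + 4/9·9/16 = 1/3 ✓
b·Ac: 4/9·3/8 = 1/6 ✓; 3 stages ⇒ order 3.

3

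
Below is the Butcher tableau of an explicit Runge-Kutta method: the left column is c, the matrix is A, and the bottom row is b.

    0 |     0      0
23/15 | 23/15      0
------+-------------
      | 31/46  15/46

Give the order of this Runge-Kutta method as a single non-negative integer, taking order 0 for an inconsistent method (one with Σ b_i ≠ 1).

b = (31/46, 15/46)
c = (0, 23/15)
Σ b_i: 31/46·1 + 15/46·1 = 1 ✓
b·c: 15/46·23/15 = 1/2 ✓; 2 stages ⇒ order 2.

2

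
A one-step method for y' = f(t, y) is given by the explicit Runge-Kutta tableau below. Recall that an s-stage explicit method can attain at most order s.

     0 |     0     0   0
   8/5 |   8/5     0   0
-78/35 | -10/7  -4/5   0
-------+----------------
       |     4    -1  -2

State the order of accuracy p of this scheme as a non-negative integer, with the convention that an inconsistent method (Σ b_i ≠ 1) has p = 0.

1

b = (4, -1, -2)
c = (0, 8/5, -78/35)
Ac = (0, 0, -32/25)
Σ b_i: 4·1 + (-1)·1 + (-2)·1 = 1 ✓
b·c: (-1)·8/5 + (-2)·(-78/35) = 20/7 ≠ 1/2 ⇒ order 1.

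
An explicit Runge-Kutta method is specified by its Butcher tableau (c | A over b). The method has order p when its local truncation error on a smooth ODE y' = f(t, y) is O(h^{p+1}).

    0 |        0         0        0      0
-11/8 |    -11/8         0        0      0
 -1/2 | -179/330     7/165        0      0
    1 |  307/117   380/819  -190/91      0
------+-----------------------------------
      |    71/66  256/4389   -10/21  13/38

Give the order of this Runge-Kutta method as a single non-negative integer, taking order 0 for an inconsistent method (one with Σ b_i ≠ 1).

4

b = (71/66, 256/4389, -10/21, 13/38)
c = (0, -11/8, -1/2, 1)
Ac = (0, 0, -7/120, 95/234)
Σ b_i: 71/66·1 + 256/4389·1 + (-10/21)·1 + 13/38·1 = 1 ✓
b·c: 256/4389·(-11/8) + (-10/21)·(-1/2) + 13/38·1 = 1/2 ✓
b·c²: 256/4389·121/64 + (-10/21)·1/4 + 13/38·1 = 1/3 ✓
b·Ac: (-10/21)·(-7/120) + 13/38·95/234 = 1/6 ✓
b·c³: 256/4389·(-1331/512) + (-10/21)·(-1/8) + 13/38·1 = 1/4 ✓
b·(c∘Ac): (-10/21)·7/240 + 13/38·95/234 = 1/8 ✓
b·Ac²: (-10/21)·77/960 + 13/38·665/1872 = 1/12 ✓
b·A²c: 13/38·19/156 = 1/24 ✓; 4 stages ⇒ order 4.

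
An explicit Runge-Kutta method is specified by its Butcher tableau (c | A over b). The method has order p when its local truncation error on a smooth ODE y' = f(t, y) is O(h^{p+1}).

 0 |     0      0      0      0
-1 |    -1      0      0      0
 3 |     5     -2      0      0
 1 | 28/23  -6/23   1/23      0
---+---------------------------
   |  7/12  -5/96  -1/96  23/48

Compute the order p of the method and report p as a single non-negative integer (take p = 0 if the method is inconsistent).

4

b = (7/12, -5/96, -1/96, 23/48)
c = (0, -1, 3, 1)
Ac = (0, 0, 2, 9/23)
Σ b_i: 7/12·1 + (-5/96)·1 + (-1/96)·1 + 23/48·1 = 1 ✓
b·c: (-5/96)·(-1) + (-1/96)·3 + 23/48·1 = 1/2 ✓
b·c²: (-5/96)·1 + (-1/96)·9 + 23/48·1 = 1/3 ✓
b·Ac: (-1/96)·2 + 23/48·9/23 = 1/6 ✓
b·c³: (-5/96)·(-1) + (-1/96)·27 + 23/48·1 = 1/4 ✓
b·(c∘Ac): (-1/96)·6 + 23/48·9/23 = 1/8 ✓
b·Ac²: (-1/96)·(-2) + 23/48·3/23 = 1/12 ✓
b·A²c: 23/48·2/23 = 1/24 ✓; 4 stages ⇒ order 4.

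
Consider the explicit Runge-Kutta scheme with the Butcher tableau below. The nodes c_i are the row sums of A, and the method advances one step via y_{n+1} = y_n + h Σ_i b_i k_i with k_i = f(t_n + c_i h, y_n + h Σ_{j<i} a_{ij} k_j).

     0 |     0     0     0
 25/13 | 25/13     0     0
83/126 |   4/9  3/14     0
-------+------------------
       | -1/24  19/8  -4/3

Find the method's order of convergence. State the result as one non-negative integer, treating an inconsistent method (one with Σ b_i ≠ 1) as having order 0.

1

b = (-1/24, 19/8, -4/3)
c = (0, 25/13, 83/126)
Ac = (0, 0, 75/182)
Σ b_i: (-1/24)·1 + 19/8·1 + (-4/3)·1 = 1 ✓
b·c: 19/8·25/13 + (-4/3)·83/126 = 72511/19656 ≠ 1/2 ⇒ order 1.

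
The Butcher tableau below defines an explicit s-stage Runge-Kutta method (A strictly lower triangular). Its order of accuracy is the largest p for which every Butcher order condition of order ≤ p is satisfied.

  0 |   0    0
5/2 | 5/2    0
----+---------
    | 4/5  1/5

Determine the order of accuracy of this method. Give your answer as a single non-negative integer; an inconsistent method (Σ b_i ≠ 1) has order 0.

2

b = (4/5, 1/5)
c = (0, 5/2)
Σ b_i: 4/5·1 + 1/5·1 = 1 ✓
b·c: 1/5·5/2 = 1/2 ✓; 2 stages ⇒ order 2.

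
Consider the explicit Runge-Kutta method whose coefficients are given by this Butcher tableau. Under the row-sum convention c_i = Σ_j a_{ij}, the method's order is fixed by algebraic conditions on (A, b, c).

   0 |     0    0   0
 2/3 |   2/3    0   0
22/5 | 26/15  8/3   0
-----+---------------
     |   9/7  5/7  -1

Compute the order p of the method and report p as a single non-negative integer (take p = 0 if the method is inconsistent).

b = (9/7, 5/7, -1)
c = (0, 2/3, 22/5)
Ac = (0, 0, 16/9)
Σ b_i: 9/7·1 + 5/7·1 + (-1)·1 = 1 ✓
b·c: 5/7·2/3 + (-1)·22/5 = -412/105 ≠ 1/2 ⇒ order 1.

1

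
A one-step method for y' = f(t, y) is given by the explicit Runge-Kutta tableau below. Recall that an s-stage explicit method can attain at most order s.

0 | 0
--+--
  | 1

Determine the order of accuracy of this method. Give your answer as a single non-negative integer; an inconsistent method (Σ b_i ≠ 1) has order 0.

1

b = (1)
c = (0)
Σ b_i: 1·1 = 1 ✓; 1 stage ⇒ order 1.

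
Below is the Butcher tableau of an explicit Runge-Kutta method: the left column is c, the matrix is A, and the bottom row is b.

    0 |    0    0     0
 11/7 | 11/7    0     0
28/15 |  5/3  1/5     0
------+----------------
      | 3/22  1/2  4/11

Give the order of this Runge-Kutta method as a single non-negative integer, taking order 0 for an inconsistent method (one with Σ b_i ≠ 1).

1

b = (3/22, 1/2, 4/11)
c = (0, 11/7, 28/15)
Ac = (0, 0, 11/35)
Σ b_i: 3/22·1 + 1/2·1 + 4/11·1 = 1 ✓
b·c: 1/2·11/7 + 4/11·28/15 = 3383/2310 ≠ 1/2 ⇒ order 1.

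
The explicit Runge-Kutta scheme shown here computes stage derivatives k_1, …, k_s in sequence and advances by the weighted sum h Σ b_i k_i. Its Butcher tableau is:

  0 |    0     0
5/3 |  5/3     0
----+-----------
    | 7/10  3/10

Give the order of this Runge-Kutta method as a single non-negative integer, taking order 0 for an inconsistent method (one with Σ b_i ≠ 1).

b = (7/10, 3/10)
c = (0, 5/3)
Σ b_i: 7/10·1 + 3/10·1 = 1 ✓
b·c: 3/10·5/3 = 1/2 ✓; 2 stages ⇒ order 2.

2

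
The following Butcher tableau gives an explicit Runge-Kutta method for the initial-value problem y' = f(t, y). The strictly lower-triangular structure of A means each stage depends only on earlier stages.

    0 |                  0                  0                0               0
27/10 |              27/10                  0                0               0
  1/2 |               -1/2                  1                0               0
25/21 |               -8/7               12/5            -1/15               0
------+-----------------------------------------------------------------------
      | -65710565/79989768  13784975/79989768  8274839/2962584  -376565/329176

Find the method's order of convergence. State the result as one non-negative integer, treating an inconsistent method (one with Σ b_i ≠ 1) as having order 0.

3

b = (-65710565/79989768, 13784975/79989768, 8274839/2962584, -376565/329176)
c = (0, 27/10, 1/2, 25/21)
Ac = (0, 0, 27/10, 967/150)
Σ b_i: (-65710565/79989768)·1 + 13784975/79989768·1 + 8274839/2962584·1 + (-376565/329176)·1 = 1 ✓
b·c: 13784975/79989768·27/10 + 8274839/2962584·1/2 + (-376565/329176)·25/21 = 1/2 ✓
b·c²: 13784975/79989768·729/100 + 8274839/2962584·1/4 + (-376565/329176)·625/441 = 1/3 ✓
b·Ac: 8274839/2962584·27/10 + (-376565/329176)·967/150 = 1/6 ✓
b·c³: 13784975/79989768·19683/1000 + 8274839/2962584·1/8 + (-376565/329176)·15625/9261 = 2253550193/1244285280 ≠ 1/4 ⇒ order 3.
b·(c∘Ac): 8274839/2962584·27/20 + (-376565/329176)·967/126 = -296776997/59251680 ≠ 1/8
b·Ac²: 8274839/2962584·729/100 + (-376565/329176)·26219/1500 = 3615433/9875280 ≠ 1/12
b·A²c: (-376565/329176)·(-9/50) = 677817/3291760 ≠ 1/24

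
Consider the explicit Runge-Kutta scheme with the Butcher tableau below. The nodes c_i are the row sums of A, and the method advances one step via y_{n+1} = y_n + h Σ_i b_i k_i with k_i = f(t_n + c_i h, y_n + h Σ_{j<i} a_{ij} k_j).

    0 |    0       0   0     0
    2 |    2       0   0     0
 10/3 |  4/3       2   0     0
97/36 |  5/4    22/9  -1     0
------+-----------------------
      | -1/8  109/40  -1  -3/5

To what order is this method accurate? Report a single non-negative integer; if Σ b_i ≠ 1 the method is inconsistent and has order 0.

2

b = (-1/8, 109/40, -1, -3/5)
c = (0, 2, 10/3, 97/36)
Ac = (0, 0, 4, 14/9)
Σ b_i: (-1/8)·1 + 109/40·1 + (-1)·1 + (-3/5)·1 = 1 ✓
b·c: 109/40·2 + (-1)·10/3 + (-3/5)·97/36 = 1/2 ✓
b·c²: 109/40·4 + (-1)·100/9 + (-3/5)·9409/1296 = -1973/432 ≠ 1/3 ⇒ order 2.
b·Ac: (-1)·4 + (-3/5)·14/9 = -74/15 ≠ 1/6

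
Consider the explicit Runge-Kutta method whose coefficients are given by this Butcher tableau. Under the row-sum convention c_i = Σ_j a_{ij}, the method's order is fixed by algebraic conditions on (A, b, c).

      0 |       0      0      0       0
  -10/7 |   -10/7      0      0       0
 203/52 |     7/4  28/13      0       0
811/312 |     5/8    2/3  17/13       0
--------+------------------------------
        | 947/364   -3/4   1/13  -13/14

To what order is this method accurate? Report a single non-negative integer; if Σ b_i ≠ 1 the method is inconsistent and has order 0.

1

b = (947/364, -3/4, 1/13, -13/14)
c = (0, -10/7, 203/52, 811/312)
Ac = (0, 0, -40/13, 58951/14196)
Σ b_i: 947/364·1 + (-3/4)·1 + 1/13·1 + (-13/14)·1 = 1 ✓
b·c: (-3/4)·(-10/7) + 1/13·203/52 + (-13/14)·811/312 = -59167/56784 ≠ 1/2 ⇒ order 1.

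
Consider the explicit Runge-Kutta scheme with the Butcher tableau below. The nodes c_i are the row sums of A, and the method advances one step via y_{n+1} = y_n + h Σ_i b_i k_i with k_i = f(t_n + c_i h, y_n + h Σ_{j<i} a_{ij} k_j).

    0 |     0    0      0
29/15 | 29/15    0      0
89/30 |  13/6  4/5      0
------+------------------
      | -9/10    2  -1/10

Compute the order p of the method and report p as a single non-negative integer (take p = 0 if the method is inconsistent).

b = (-9/10, 2, -1/10)
c = (0, 29/15, 89/30)
Ac = (0, 0, 116/75)
Σ b_i: (-9/10)·1 + 2·1 + (-1/10)·1 = 1 ✓
b·c: 2·29/15 + (-1/10)·89/30 = 357/100 ≠ 1/2 ⇒ order 1.

1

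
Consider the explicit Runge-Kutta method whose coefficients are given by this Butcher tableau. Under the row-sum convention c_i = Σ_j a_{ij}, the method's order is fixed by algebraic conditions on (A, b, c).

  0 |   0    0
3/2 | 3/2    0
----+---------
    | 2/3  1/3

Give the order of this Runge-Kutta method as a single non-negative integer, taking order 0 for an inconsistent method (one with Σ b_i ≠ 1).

2

b = (2/3, 1/3)
c = (0, 3/2)
Σ b_i: 2/3·1 + 1/3·1 = 1 ✓
b·c: 1/3·3/2 = 1/2 ✓; 2 stages ⇒ order 2.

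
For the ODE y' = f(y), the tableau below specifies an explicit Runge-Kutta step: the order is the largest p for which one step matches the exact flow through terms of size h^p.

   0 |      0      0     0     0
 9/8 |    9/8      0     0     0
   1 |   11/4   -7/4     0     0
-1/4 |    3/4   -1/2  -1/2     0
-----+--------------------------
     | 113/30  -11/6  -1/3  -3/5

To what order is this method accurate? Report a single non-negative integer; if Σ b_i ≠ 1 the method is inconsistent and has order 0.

1

b = (113/30, -11/6, -1/3, -3/5)
c = (0, 9/8, 1, -1/4)
Ac = (0, 0, -63/32, -17/16)
Σ b_i: 113/30·1 + (-11/6)·1 + (-1/3)·1 + (-3/5)·1 = 1 ✓
b·c: (-11/6)·9/8 + (-1/3)·1 + (-3/5)·(-1/4) = -539/240 ≠ 1/2 ⇒ order 1.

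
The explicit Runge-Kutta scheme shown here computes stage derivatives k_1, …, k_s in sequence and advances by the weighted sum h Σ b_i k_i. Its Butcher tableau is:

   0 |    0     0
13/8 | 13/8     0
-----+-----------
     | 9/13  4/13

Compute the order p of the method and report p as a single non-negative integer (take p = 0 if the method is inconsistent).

2

b = (9/13, 4/13)
c = (0, 13/8)
Σ b_i: 9/13·1 + 4/13·1 = 1 ✓
b·c: 4/13·13/8 = 1/2 ✓; 2 stages ⇒ order 2.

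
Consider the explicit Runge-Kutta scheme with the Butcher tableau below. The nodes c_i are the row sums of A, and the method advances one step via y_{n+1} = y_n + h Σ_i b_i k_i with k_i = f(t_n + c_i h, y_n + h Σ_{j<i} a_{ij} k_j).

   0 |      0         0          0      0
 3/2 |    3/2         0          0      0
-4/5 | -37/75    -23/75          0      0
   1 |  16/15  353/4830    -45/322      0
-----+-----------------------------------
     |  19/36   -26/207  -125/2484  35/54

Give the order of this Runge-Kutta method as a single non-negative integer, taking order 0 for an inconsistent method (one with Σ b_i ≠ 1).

4

b = (19/36, -26/207, -125/2484, 35/54)
c = (0, 3/2, -4/5, 1)
Ac = (0, 0, -23/50, 31/140)
Σ b_i: 19/36·1 + (-26/207)·1 + (-125/2484)·1 + 35/54·1 = 1 ✓
b·c: (-26/207)·3/2 + (-125/2484)·(-4/5) + 35/54·1 = 1/2 ✓
b·c²: (-26/207)·9/4 + (-125/2484)·16/25 + 35/54·1 = 1/3 ✓
b·Ac: (-125/2484)·(-23/50) + 35/54·31/140 = 1/6 ✓
b·c³: (-26/207)·27/8 + (-125/2484)·(-64/125) + 35/54·1 = 1/4 ✓
b·(c∘Ac): (-125/2484)·46/125 + 35/54·31/140 = 1/8 ✓
b·Ac²: (-125/2484)·(-69/100) + 35/54·3/40 = 1/12 ✓
b·A²c: 35/54·9/140 = 1/24 ✓; 4 stages ⇒ order 4.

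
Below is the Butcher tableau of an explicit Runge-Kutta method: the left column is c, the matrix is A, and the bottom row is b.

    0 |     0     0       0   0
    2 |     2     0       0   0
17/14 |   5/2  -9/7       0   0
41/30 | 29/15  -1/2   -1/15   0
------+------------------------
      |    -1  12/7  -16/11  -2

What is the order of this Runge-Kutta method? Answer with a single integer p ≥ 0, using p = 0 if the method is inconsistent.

b = (-1, 12/7, -16/11, -2)
c = (0, 2, 17/14, 41/30)
Ac = (0, 0, -18/7, -227/210)
Σ b_i: (-1)·1 + 12/7·1 + (-16/11)·1 + (-2)·1 = -211/77 ≠ 1 ⇒ order 0.

0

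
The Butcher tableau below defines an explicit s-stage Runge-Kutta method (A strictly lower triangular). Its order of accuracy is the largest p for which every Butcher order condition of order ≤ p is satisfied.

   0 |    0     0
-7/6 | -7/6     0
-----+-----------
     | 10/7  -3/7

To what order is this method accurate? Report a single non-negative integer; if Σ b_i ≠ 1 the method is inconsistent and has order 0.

2

b = (10/7, -3/7)
c = (0, -7/6)
Σ b_i: 10/7·1 + (-3/7)·1 = 1 ✓
b·c: (-3/7)·(-7/6) = 1/2 ✓; 2 stages ⇒ order 2.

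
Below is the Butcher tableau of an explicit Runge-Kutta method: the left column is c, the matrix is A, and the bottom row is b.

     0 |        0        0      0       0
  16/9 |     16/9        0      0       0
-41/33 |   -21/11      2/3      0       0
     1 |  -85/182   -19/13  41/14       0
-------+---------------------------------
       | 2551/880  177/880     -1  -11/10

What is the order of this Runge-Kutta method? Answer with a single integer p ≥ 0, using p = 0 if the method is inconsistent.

2

b = (2551/880, 177/880, -1, -11/10)
c = (0, 16/9, -41/33, 1)
Ac = (0, 0, 32/27, -112375/18018)
Σ b_i: 2551/880·1 + 177/880·1 + (-1)·1 + (-11/10)·1 = 1 ✓
b·c: 177/880·16/9 + (-1)·(-41/33) + (-11/10)·1 = 1/2 ✓
b·c²: 177/880·256/81 + (-1)·1681/1089 + (-11/10)·1 = -65599/32670 ≠ 1/3 ⇒ order 2.
b·Ac: (-1)·32/27 + (-11/10)·(-112375/18018) = 55777/9828 ≠ 1/6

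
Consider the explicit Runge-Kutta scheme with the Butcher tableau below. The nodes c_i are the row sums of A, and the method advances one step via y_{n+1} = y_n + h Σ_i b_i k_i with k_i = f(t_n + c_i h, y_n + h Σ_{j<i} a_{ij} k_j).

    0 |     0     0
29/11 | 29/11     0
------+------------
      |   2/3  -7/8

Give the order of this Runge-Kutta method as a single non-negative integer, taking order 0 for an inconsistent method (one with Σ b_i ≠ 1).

b = (2/3, -7/8)
c = (0, 29/11)
Σ b_i: 2/3·1 + (-7/8)·1 = -5/24 ≠ 1 ⇒ order 0.

0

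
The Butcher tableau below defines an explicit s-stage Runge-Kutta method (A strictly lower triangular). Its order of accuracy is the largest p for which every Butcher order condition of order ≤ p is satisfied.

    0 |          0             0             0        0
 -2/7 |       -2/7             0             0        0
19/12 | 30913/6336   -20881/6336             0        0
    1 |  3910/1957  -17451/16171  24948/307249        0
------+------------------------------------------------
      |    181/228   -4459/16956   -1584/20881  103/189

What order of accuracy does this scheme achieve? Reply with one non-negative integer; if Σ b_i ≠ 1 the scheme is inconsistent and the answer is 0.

4

b = (181/228, -4459/16956, -1584/20881, 103/189)
c = (0, -2/7, 19/12, 1)
Ac = (0, 0, 2983/3168, 45/103)
Σ b_i: 181/228·1 + (-4459/16956)·1 + (-1584/20881)·1 + 103/189·1 = 1 ✓
b·c: (-4459/16956)·(-2/7) + (-1584/20881)·19/12 + 103/189·1 = 1/2 ✓
b·c²: (-4459/16956)·4/49 + (-1584/20881)·361/144 + 103/189·1 = 1/3 ✓
b·Ac: (-1584/20881)·2983/3168 + 103/189·45/103 = 1/6 ✓
b·c³: (-4459/16956)·(-8/343) + (-1584/20881)·6859/1728 + 103/189·1 = 1/4 ✓
b·(c∘Ac): (-1584/20881)·56677/38016 + 103/189·45/103 = 1/8 ✓
b·Ac²: (-1584/20881)·(-2983/11088) + 103/189·333/2884 = 1/12 ✓
b·A²c: 103/189·63/824 = 1/24 ✓; 4 stages ⇒ order 4.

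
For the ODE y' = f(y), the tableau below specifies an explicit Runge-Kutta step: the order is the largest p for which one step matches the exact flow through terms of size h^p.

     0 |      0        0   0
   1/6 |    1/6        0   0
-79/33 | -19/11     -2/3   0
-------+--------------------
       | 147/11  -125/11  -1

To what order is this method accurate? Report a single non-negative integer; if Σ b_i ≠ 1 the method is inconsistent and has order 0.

2

b = (147/11, -125/11, -1)
c = (0, 1/6, -79/33)
Ac = (0, 0, -1/9)
Σ b_i: 147/11·1 + (-125/11)·1 + (-1)·1 = 1 ✓
b·c: (-125/11)·1/6 + (-1)·(-79/33) = 1/2 ✓
b·c²: (-125/11)·1/36 + (-1)·6241/1089 = -26339/4356 ≠ 1/3 ⇒ order 2.
b·Ac: (-1)·(-1/9) = 1/9 ≠ 1/6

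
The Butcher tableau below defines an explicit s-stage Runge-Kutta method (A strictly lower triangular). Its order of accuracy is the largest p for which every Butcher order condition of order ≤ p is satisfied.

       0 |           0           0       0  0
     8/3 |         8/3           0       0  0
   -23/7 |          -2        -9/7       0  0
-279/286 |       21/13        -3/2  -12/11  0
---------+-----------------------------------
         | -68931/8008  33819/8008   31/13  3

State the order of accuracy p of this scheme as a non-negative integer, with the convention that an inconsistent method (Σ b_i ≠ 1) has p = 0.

b = (-68931/8008, 33819/8008, 31/13, 3)
c = (0, 8/3, -23/7, -279/286)
Ac = (0, 0, -24/7, -32/77)
Σ b_i: (-68931/8008)·1 + 33819/8008·1 + 31/13·1 + 3·1 = 1 ✓
b·c: 33819/8008·8/3 + 31/13·(-23/7) + 3·(-279/286) = 1/2 ✓
b·c²: 33819/8008·64/9 + 31/13·529/49 + 3·77841/81796 = 704972141/12024012 ≠ 1/3 ⇒ order 2.
b·Ac: 31/13·(-24/7) + 3·(-32/77) = -9432/1001 ≠ 1/6

2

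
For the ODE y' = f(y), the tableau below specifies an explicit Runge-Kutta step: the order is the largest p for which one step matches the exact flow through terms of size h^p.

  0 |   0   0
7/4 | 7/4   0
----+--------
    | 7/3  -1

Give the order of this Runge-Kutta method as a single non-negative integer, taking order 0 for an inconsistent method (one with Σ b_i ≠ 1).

b = (7/3, -1)
c = (0, 7/4)
Σ b_i: 7/3·1 + (-1)·1 = 4/3 ≠ 1 ⇒ order 0.

0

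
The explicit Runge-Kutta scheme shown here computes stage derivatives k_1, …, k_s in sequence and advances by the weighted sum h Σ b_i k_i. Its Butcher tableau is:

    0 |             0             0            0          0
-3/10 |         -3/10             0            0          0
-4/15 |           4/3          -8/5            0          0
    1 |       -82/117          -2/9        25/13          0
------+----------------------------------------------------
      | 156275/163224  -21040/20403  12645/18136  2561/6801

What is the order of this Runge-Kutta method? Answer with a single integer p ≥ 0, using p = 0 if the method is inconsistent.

b = (156275/163224, -21040/20403, 12645/18136, 2561/6801)
c = (0, -3/10, -4/15, 1)
Ac = (0, 0, 12/25, -29/65)
Σ b_i: 156275/163224·1 + (-21040/20403)·1 + 12645/18136·1 + 2561/6801·1 = 1 ✓
b·c: (-21040/20403)·(-3/10) + 12645/18136·(-4/15) + 2561/6801·1 = 1/2 ✓
b·c²: (-21040/20403)·9/100 + 12645/18136·16/225 + 2561/6801·1 = 1/3 ✓
b·Ac: 12645/18136·12/25 + 2561/6801·(-29/65) = 1/6 ✓
b·c³: (-21040/20403)·(-27/1000) + 12645/18136·(-64/3375) + 2561/6801·1 = 66511/170025 ≠ 1/4 ⇒ order 3.
b·(c∘Ac): 12645/18136·(-16/125) + 2561/6801·(-29/65) = -43739/170025 ≠ 1/8
b·Ac²: 12645/18136·(-18/125) + 2561/6801·683/5850 = -69089/1224180 ≠ 1/12
b·A²c: 2561/6801·12/13 = 788/2267 ≠ 1/24

3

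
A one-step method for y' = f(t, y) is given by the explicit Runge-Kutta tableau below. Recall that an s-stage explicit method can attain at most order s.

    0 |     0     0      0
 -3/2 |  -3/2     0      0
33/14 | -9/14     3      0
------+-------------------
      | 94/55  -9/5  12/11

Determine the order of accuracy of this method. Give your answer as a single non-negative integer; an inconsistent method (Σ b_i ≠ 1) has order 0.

b = (94/55, -9/5, 12/11)
c = (0, -3/2, 33/14)
Ac = (0, 0, -9/2)
Σ b_i: 94/55·1 + (-9/5)·1 + 12/11·1 = 1 ✓
b·c: (-9/5)·(-3/2) + 12/11·33/14 = 369/70 ≠ 1/2 ⇒ order 1.

1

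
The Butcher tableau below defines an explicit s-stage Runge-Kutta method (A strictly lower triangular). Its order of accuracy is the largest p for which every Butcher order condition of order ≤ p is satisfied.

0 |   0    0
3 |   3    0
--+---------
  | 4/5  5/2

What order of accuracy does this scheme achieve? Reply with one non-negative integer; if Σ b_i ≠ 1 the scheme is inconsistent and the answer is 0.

b = (4/5, 5/2)
c = (0, 3)
Σ b_i: 4/5·1 + 5/2·1 = 33/10 ≠ 1 ⇒ order 0.

0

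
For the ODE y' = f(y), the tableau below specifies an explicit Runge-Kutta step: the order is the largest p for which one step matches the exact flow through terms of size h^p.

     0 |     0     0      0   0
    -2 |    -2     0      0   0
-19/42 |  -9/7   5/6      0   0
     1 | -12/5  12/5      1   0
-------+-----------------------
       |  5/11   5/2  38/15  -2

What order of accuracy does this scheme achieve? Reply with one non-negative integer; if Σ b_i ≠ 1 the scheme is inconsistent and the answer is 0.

0

b = (5/11, 5/2, 38/15, -2)
c = (0, -2, -19/42, 1)
Ac = (0, 0, -5/3, -1103/210)
Σ b_i: 5/11·1 + 5/2·1 + 38/15·1 + (-2)·1 = 1151/330 ≠ 1 ⇒ order 0.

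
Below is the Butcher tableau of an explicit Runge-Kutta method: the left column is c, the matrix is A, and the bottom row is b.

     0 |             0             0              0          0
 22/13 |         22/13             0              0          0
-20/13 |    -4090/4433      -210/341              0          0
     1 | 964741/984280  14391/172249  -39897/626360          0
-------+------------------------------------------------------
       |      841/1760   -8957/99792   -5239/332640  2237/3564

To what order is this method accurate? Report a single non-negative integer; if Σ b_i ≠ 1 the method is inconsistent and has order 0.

4

b = (841/1760, -8957/99792, -5239/332640, 2237/3564)
c = (0, 22/13, -20/13, 1)
Ac = (0, 0, -420/403, 1071/4474)
Σ b_i: 841/1760·1 + (-8957/99792)·1 + (-5239/332640)·1 + 2237/3564·1 = 1 ✓
b·c: (-8957/99792)·22/13 + (-5239/332640)·(-20/13) + 2237/3564·1 = 1/2 ✓
b·c²: (-8957/99792)·484/169 + (-5239/332640)·400/169 + 2237/3564·1 = 1/3 ✓
b·Ac: (-5239/332640)·(-420/403) + 2237/3564·1071/4474 = 1/6 ✓
b·c³: (-8957/99792)·10648/2197 + (-5239/332640)·(-8000/2197) + 2237/3564·1 = 1/4 ✓
b·(c∘Ac): (-5239/332640)·8400/5239 + 2237/3564·1071/4474 = 1/8 ✓
b·Ac²: (-5239/332640)·(-9240/5239) + 2237/3564·198/2237 = 1/12 ✓
b·A²c: 2237/3564·297/4474 = 1/24 ✓; 4 stages ⇒ order 4.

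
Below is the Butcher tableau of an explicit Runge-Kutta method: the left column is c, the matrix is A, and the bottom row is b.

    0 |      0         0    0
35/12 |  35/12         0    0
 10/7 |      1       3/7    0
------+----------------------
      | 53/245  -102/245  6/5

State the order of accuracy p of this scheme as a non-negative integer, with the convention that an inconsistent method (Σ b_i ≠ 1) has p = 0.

2

b = (53/245, -102/245, 6/5)
c = (0, 35/12, 10/7)
Ac = (0, 0, 5/4)
Σ b_i: 53/245·1 + (-102/245)·1 + 6/5·1 = 1 ✓
b·c: (-102/245)·35/12 + 6/5·10/7 = 1/2 ✓
b·c²: (-102/245)·1225/144 + 6/5·100/49 = -1285/1176 ≠ 1/3 ⇒ order 2.
b·Ac: 6/5·5/4 = 3/2 ≠ 1/6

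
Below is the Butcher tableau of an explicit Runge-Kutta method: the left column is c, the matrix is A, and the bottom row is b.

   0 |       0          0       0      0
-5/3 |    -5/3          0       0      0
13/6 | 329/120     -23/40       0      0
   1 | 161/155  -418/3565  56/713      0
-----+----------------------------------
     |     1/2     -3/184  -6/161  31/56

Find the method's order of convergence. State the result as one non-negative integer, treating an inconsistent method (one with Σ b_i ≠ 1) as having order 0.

4

b = (1/2, -3/184, -6/161, 31/56)
c = (0, -5/3, 13/6, 1)
Ac = (0, 0, 23/24, 34/93)
Σ b_i: 1/2·1 + (-3/184)·1 + (-6/161)·1 + 31/56·1 = 1 ✓
b·c: (-3/184)·(-5/3) + (-6/161)·13/6 + 31/56·1 = 1/2 ✓
b·c²: (-3/184)·25/9 + (-6/161)·169/36 + 31/56·1 = 1/3 ✓
b·Ac: (-6/161)·23/24 + 31/56·34/93 = 1/6 ✓
b·c³: (-3/184)·(-125/27) + (-6/161)·2197/216 + 31/56·1 = 1/4 ✓
b·(c∘Ac): (-6/161)·299/144 + 31/56·34/93 = 1/8 ✓
b·Ac²: (-6/161)·(-115/72) + 31/56·4/93 = 1/12 ✓
b·A²c: 31/56·7/93 = 1/24 ✓; 4 stages ⇒ order 4.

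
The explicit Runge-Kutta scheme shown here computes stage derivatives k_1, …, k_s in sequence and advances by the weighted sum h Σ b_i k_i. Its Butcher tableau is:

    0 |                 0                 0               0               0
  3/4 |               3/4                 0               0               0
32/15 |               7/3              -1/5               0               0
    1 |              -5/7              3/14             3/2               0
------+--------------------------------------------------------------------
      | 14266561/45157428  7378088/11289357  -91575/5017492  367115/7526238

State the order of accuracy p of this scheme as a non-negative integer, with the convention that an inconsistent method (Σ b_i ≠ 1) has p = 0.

3

b = (14266561/45157428, 7378088/11289357, -91575/5017492, 367115/7526238)
c = (0, 3/4, 32/15, 1)
Ac = (0, 0, -3/20, 941/280)
Σ b_i: 14266561/45157428·1 + 7378088/11289357·1 + (-91575/5017492)·1 + 367115/7526238·1 = 1 ✓
b·c: 7378088/11289357·3/4 + (-91575/5017492)·32/15 + 367115/7526238·1 = 1/2 ✓
b·c²: 7378088/11289357·9/16 + (-91575/5017492)·1024/225 + 367115/7526238·1 = 1/3 ✓
b·Ac: (-91575/5017492)·(-3/20) + 367115/7526238·941/280 = 1/6 ✓
b·c³: 7378088/11289357·27/64 + (-91575/5017492)·32768/3375 + 367115/7526238·1 = 22170893/150524760 ≠ 1/4 ⇒ order 3.
b·(c∘Ac): (-91575/5017492)·(-8/25) + 367115/7526238·941/280 = 10221797/60209904 ≠ 1/8
b·Ac²: (-91575/5017492)·(-9/80) + 367115/7526238·116713/16800 = 153952529/451574280 ≠ 1/12
b·A²c: 367115/7526238·(-9/40) = -220269/20069968 ≠ 1/24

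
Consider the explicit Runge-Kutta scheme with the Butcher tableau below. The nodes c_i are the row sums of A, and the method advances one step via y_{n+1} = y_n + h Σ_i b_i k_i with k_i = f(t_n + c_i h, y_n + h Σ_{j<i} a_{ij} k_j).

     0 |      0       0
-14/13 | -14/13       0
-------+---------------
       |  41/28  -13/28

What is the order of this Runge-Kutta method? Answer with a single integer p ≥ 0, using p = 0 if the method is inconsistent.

2

b = (41/28, -13/28)
c = (0, -14/13)
Σ b_i: 41/28·1 + (-13/28)·1 = 1 ✓
b·c: (-13/28)·(-14/13) = 1/2 ✓; 2 stages ⇒ order 2.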